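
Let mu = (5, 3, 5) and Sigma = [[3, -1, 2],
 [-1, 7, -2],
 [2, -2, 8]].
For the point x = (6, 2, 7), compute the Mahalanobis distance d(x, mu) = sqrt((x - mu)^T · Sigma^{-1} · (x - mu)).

Step 1 — centre the observation: (x - mu) = (1, -1, 2).

Step 2 — invert Sigma (cofactor / det for 3×3, or solve directly):
  Sigma^{-1} = [[0.4062, 0.0312, -0.0938],
 [0.0312, 0.1562, 0.0313],
 [-0.0938, 0.0312, 0.1562]].

Step 3 — form the quadratic (x - mu)^T · Sigma^{-1} · (x - mu):
  Sigma^{-1} · (x - mu) = (0.1875, -0.0625, 0.1875).
  (x - mu)^T · [Sigma^{-1} · (x - mu)] = (1)·(0.1875) + (-1)·(-0.0625) + (2)·(0.1875) = 0.625.

Step 4 — take square root: d = √(0.625) ≈ 0.7906.

d(x, mu) = √(0.625) ≈ 0.7906


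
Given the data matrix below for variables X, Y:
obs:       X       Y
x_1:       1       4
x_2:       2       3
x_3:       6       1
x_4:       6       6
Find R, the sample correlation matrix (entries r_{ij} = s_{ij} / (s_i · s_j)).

Step 1 — column means:
  mean(X) = (1 + 2 + 6 + 6) / 4 = 15/4 = 3.75
  mean(Y) = (4 + 3 + 1 + 6) / 4 = 14/4 = 3.5

Step 2 — sample variances and covariances s[i,j] = (1/(n-1)) · Σ_k (x_{k,i} - mean_i) · (x_{k,j} - mean_j), with n-1 = 3:
  s[X,X] = ((-2.75)·(-2.75) + (-1.75)·(-1.75) + (2.25)·(2.25) + (2.25)·(2.25)) / 3 = 20.75/3 = 6.9167
  s[X,Y] = ((-2.75)·(0.5) + (-1.75)·(-0.5) + (2.25)·(-2.5) + (2.25)·(2.5)) / 3 = -0.5/3 = -0.1667
  s[Y,Y] = ((0.5)·(0.5) + (-0.5)·(-0.5) + (-2.5)·(-2.5) + (2.5)·(2.5)) / 3 = 13/3 = 4.3333
  Sample standard deviations s_i = √(s[i,i]):
  s(X) = √(6.9167) = 2.63
  s(Y) = √(4.3333) = 2.0817

Step 3 — r_{ij} = s_{ij} / (s_i · s_j):
  r[X,X] = 1 (diagonal).
  r[X,Y] = -0.1667 / (2.63 · 2.0817) = -0.1667 / 5.4747 = -0.0304
  r[Y,Y] = 1 (diagonal).

R is symmetric with unit diagonal. Assembling:

R = [[1, -0.0304],
 [-0.0304, 1]]


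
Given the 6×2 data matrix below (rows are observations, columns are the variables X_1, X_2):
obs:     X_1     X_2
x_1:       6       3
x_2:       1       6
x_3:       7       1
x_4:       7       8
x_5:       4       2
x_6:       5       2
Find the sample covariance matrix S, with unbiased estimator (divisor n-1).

Step 1 — column means:
  mean(X_1) = (6 + 1 + 7 + 7 + 4 + 5) / 6 = 30/6 = 5
  mean(X_2) = (3 + 6 + 1 + 8 + 2 + 2) / 6 = 22/6 = 3.6667

Step 2 — sample covariance S[i,j] = (1/(n-1)) · Σ_k (x_{k,i} - mean_i) · (x_{k,j} - mean_j), with n-1 = 5.
  S[X_1,X_1] = ((1)·(1) + (-4)·(-4) + (2)·(2) + (2)·(2) + (-1)·(-1) + (0)·(0)) / 5 = 26/5 = 5.2
  S[X_1,X_2] = ((1)·(-0.6667) + (-4)·(2.3333) + (2)·(-2.6667) + (2)·(4.3333) + (-1)·(-1.6667) + (0)·(-1.6667)) / 5 = -5/5 = -1
  S[X_2,X_2] = ((-0.6667)·(-0.6667) + (2.3333)·(2.3333) + (-2.6667)·(-2.6667) + (4.3333)·(4.3333) + (-1.6667)·(-1.6667) + (-1.6667)·(-1.6667)) / 5 = 37.3333/5 = 7.4667

S is symmetric (S[j,i] = S[i,j]). Assembling:

S = [[5.2, -1],
 [-1, 7.4667]]


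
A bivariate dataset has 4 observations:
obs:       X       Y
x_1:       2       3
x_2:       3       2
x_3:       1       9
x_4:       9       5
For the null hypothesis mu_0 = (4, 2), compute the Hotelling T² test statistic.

Step 1 — sample mean vector:
  mean(X) = (2 + 3 + 1 + 9) / 4 = 15/4 = 3.75
  mean(Y) = (3 + 2 + 9 + 5) / 4 = 19/4 = 4.75
  x̄ = (3.75, 4.75),  deviation x̄ - mu_0 = (3.75, 4.75) - (4, 2) = (-0.25, 2.75).

Step 2 — sample covariance matrix, S[i,j] = (1/(n-1)) · Σ_k (x_{k,i} - mean_i) · (x_{k,j} - mean_j), divisor n-1 = 3:
  S[X,X] = ((-1.75)·(-1.75) + (-0.75)·(-0.75) + (-2.75)·(-2.75) + (5.25)·(5.25)) / 3 = 38.75/3 = 12.9167
  S[X,Y] = ((-1.75)·(-1.75) + (-0.75)·(-2.75) + (-2.75)·(4.25) + (5.25)·(0.25)) / 3 = -5.25/3 = -1.75
  S[Y,Y] = ((-1.75)·(-1.75) + (-2.75)·(-2.75) + (4.25)·(4.25) + (0.25)·(0.25)) / 3 = 28.75/3 = 9.5833
  S = [[12.9167, -1.75],
 [-1.75, 9.5833]].

Step 3 — invert S. det(S) = 12.9167·9.5833 - (-1.75)² = 120.7222.
  S^{-1} = (1/det) · [[d, -b], [-b, a]] = [[0.0794, 0.0145],
 [0.0145, 0.107]].

Step 4 — quadratic form (x̄ - mu_0)^T · S^{-1} · (x̄ - mu_0):
  S^{-1} · (x̄ - mu_0) = (0.02, 0.2906),
  (x̄ - mu_0)^T · [...] = (-0.25)·(0.02) + (2.75)·(0.2906) = 0.7942.

Step 5 — scale by n: T² = 4 · 0.7942 = 3.1767.

T² ≈ 3.1767


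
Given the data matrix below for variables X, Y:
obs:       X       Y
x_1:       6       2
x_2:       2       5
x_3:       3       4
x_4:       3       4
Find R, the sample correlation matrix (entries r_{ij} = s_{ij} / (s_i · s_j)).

Step 1 — column means:
  mean(X) = (6 + 2 + 3 + 3) / 4 = 14/4 = 3.5
  mean(Y) = (2 + 5 + 4 + 4) / 4 = 15/4 = 3.75

Step 2 — sample variances and covariances s[i,j] = (1/(n-1)) · Σ_k (x_{k,i} - mean_i) · (x_{k,j} - mean_j), with n-1 = 3:
  s[X,X] = ((2.5)·(2.5) + (-1.5)·(-1.5) + (-0.5)·(-0.5) + (-0.5)·(-0.5)) / 3 = 9/3 = 3
  s[X,Y] = ((2.5)·(-1.75) + (-1.5)·(1.25) + (-0.5)·(0.25) + (-0.5)·(0.25)) / 3 = -6.5/3 = -2.1667
  s[Y,Y] = ((-1.75)·(-1.75) + (1.25)·(1.25) + (0.25)·(0.25) + (0.25)·(0.25)) / 3 = 4.75/3 = 1.5833
  Sample standard deviations s_i = √(s[i,i]):
  s(X) = √(3) = 1.7321
  s(Y) = √(1.5833) = 1.2583

Step 3 — r_{ij} = s_{ij} / (s_i · s_j):
  r[X,X] = 1 (diagonal).
  r[X,Y] = -2.1667 / (1.7321 · 1.2583) = -2.1667 / 2.1794 = -0.9941
  r[Y,Y] = 1 (diagonal).

R is symmetric with unit diagonal. Assembling:

R = [[1, -0.9941],
 [-0.9941, 1]]


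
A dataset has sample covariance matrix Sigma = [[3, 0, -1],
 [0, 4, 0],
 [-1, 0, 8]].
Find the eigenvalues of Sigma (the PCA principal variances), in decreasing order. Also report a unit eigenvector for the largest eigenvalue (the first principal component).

Step 1 — characteristic polynomial p(λ) = det(λI - Sigma) = λ³ - tr·λ² + c_1·λ - det, where tr = trace, c_1 = sum of the principal 2×2 minors, det = det(Sigma):
  tr = 3 + 4 + 8 = 15,
  c_1 = (3·4 - (0)²) + (3·8 - (-1)²) + (4·8 - (0)²) = 12 + 23 + 32 = 67,
  det = 3·(4·8 - (0)²) - (0)·((0)·8 - (0)·(-1)) + (-1)·((0)·(0) - 4·(-1)) = 3·(32) - (0)·(0) + (-1)·(4) = 92.
  So p(λ) = λ³ - 15λ² + 67λ - 92.
Step 2 — look for an integer root (rational root theorem: any rational root is an integer divisor of 92). Testing λ = 4:
  p(4) = 64 - 240 + 268 - 92 = 0  ✓
  Dividing out (λ - 4): p(λ) = (λ - 4)(λ² - 11λ + 23).
Step 3 — remaining eigenvalues from the quadratic λ² - 11λ + 23 = 0:
  Δ = 11² - 4·23 = 121 - 92 = 29,  λ = (11 ± √29)/2 = (11 ± 5.3852)/2 ≈ 8.1926 or 2.8074.
  Sorted: λ_1 = 8.1926,  λ_2 = 4,  λ_3 = 2.8074  (check: sum = 15 = tr ✓).

Step 4 — unit eigenvector for λ_1 ≈ 8.1926: v spans the null space of (Sigma - λ_1 I), whose rows are
  r_1 = (-5.1926, 0, -1),  r_2 = (0, -4.1926, 0),  r_3 = (-1, 0, -0.1926).
  v is orthogonal to every row, so take v ∝ r_1 × r_2 = ((0)·(0) - (-1)·(-4.1926), (-1)·(0) - (-5.1926)·(0), (-5.1926)·(-4.1926) - (0)·(0)) ≈ (-4.1926, 0, 21.7703).
  Rescale (multiply by -1 so the first nonzero entry is positive): u = (4.1926, 0, -21.7703).
  ||u|| = √((4.1926)² + (0)² + (-21.7703)²) = √(491.525) ≈ 22.1704,  v_1 = u/||u|| ≈ (0.1891, 0, -0.982) (||v_1|| = 1).

λ_1 = 8.1926,  λ_2 = 4,  λ_3 = 2.8074;  v_1 ≈ (0.1891, 0, -0.982)


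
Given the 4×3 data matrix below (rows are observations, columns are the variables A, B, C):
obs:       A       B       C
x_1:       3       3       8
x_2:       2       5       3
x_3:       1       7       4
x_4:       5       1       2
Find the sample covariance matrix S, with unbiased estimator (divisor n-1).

Step 1 — column means:
  mean(A) = (3 + 2 + 1 + 5) / 4 = 11/4 = 2.75
  mean(B) = (3 + 5 + 7 + 1) / 4 = 16/4 = 4
  mean(C) = (8 + 3 + 4 + 2) / 4 = 17/4 = 4.25

Step 2 — sample covariance S[i,j] = (1/(n-1)) · Σ_k (x_{k,i} - mean_i) · (x_{k,j} - mean_j), with n-1 = 3.
  S[A,A] = ((0.25)·(0.25) + (-0.75)·(-0.75) + (-1.75)·(-1.75) + (2.25)·(2.25)) / 3 = 8.75/3 = 2.9167
  S[A,B] = ((0.25)·(-1) + (-0.75)·(1) + (-1.75)·(3) + (2.25)·(-3)) / 3 = -13/3 = -4.3333
  S[A,C] = ((0.25)·(3.75) + (-0.75)·(-1.25) + (-1.75)·(-0.25) + (2.25)·(-2.25)) / 3 = -2.75/3 = -0.9167
  S[B,B] = ((-1)·(-1) + (1)·(1) + (3)·(3) + (-3)·(-3)) / 3 = 20/3 = 6.6667
  S[B,C] = ((-1)·(3.75) + (1)·(-1.25) + (3)·(-0.25) + (-3)·(-2.25)) / 3 = 1/3 = 0.3333
  S[C,C] = ((3.75)·(3.75) + (-1.25)·(-1.25) + (-0.25)·(-0.25) + (-2.25)·(-2.25)) / 3 = 20.75/3 = 6.9167

S is symmetric (S[j,i] = S[i,j]). Assembling:

S = [[2.9167, -4.3333, -0.9167],
 [-4.3333, 6.6667, 0.3333],
 [-0.9167, 0.3333, 6.9167]]


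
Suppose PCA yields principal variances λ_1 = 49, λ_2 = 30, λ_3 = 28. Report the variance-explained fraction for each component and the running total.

Step 1 — total variance = trace(Sigma) = Σ λ_i = 49 + 30 + 28 = 107.

Step 2 — fraction explained by component i = λ_i / Σ λ:
  PC1: 49/107 = 0.4579
  PC2: 30/107 = 0.2804
  PC3: 28/107 = 0.2617

Step 3 — cumulative fraction after k components = (λ_1 + ... + λ_k) / Σ λ:
  k = 1: 49/107 = 0.4579
  k = 2: (49 + 30)/107 = 79/107 = 0.7383
  k = 3: (49 + 30 + 28)/107 = 107/107 = 1

Summary (fraction, with percent):

explained: PC1 0.4579 (45.79%), PC2 0.2804 (28.04%), PC3 0.2617 (26.17%);  cumulative: 0.4579, 0.7383, 1


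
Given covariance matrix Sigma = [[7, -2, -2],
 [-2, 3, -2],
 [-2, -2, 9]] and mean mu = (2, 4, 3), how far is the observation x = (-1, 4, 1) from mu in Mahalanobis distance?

Step 1 — centre the observation: (x - mu) = (-3, 0, -2).

Step 2 — invert Sigma (cofactor / det for 3×3, or solve directly):
  Sigma^{-1} = [[0.2371, 0.2268, 0.1031],
 [0.2268, 0.6082, 0.1856],
 [0.1031, 0.1856, 0.1753]].

Step 3 — form the quadratic (x - mu)^T · Sigma^{-1} · (x - mu):
  Sigma^{-1} · (x - mu) = (-0.9175, -1.0515, -0.6598).
  (x - mu)^T · [Sigma^{-1} · (x - mu)] = (-3)·(-0.9175) + (0)·(-1.0515) + (-2)·(-0.6598) = 4.0722.

Step 4 — take square root: d = √(4.0722) ≈ 2.018.

d(x, mu) = √(4.0722) ≈ 2.018


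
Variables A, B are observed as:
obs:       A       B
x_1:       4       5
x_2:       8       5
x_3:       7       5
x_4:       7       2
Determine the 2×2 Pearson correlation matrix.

Step 1 — column means:
  mean(A) = (4 + 8 + 7 + 7) / 4 = 26/4 = 6.5
  mean(B) = (5 + 5 + 5 + 2) / 4 = 17/4 = 4.25

Step 2 — sample variances and covariances s[i,j] = (1/(n-1)) · Σ_k (x_{k,i} - mean_i) · (x_{k,j} - mean_j), with n-1 = 3:
  s[A,A] = ((-2.5)·(-2.5) + (1.5)·(1.5) + (0.5)·(0.5) + (0.5)·(0.5)) / 3 = 9/3 = 3
  s[A,B] = ((-2.5)·(0.75) + (1.5)·(0.75) + (0.5)·(0.75) + (0.5)·(-2.25)) / 3 = -1.5/3 = -0.5
  s[B,B] = ((0.75)·(0.75) + (0.75)·(0.75) + (0.75)·(0.75) + (-2.25)·(-2.25)) / 3 = 6.75/3 = 2.25
  Sample standard deviations s_i = √(s[i,i]):
  s(A) = √(3) = 1.7321
  s(B) = √(2.25) = 1.5

Step 3 — r_{ij} = s_{ij} / (s_i · s_j):
  r[A,A] = 1 (diagonal).
  r[A,B] = -0.5 / (1.7321 · 1.5) = -0.5 / 2.5981 = -0.1925
  r[B,B] = 1 (diagonal).

R is symmetric with unit diagonal. Assembling:

R = [[1, -0.1925],
 [-0.1925, 1]]


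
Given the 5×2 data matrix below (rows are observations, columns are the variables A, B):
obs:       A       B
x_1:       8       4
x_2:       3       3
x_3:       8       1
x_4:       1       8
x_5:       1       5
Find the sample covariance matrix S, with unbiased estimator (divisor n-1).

Step 1 — column means:
  mean(A) = (8 + 3 + 8 + 1 + 1) / 5 = 21/5 = 4.2
  mean(B) = (4 + 3 + 1 + 8 + 5) / 5 = 21/5 = 4.2

Step 2 — sample covariance S[i,j] = (1/(n-1)) · Σ_k (x_{k,i} - mean_i) · (x_{k,j} - mean_j), with n-1 = 4.
  S[A,A] = ((3.8)·(3.8) + (-1.2)·(-1.2) + (3.8)·(3.8) + (-3.2)·(-3.2) + (-3.2)·(-3.2)) / 4 = 50.8/4 = 12.7
  S[A,B] = ((3.8)·(-0.2) + (-1.2)·(-1.2) + (3.8)·(-3.2) + (-3.2)·(3.8) + (-3.2)·(0.8)) / 4 = -26.2/4 = -6.55
  S[B,B] = ((-0.2)·(-0.2) + (-1.2)·(-1.2) + (-3.2)·(-3.2) + (3.8)·(3.8) + (0.8)·(0.8)) / 4 = 26.8/4 = 6.7

S is symmetric (S[j,i] = S[i,j]). Assembling:

S = [[12.7, -6.55],
 [-6.55, 6.7]]


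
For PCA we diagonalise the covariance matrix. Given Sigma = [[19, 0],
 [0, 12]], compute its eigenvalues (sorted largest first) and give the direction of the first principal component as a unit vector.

Step 1 — characteristic polynomial of 2×2 Sigma:
  det(Sigma - λI) = λ² - trace · λ + det = 0.
  trace = 19 + 12 = 31, det = 19·12 - (0)² = 228.
Step 2 — discriminant:
  Δ = trace² - 4·det = 961 - 912 = 49.
Step 3 — eigenvalues:
  λ = (trace ± √Δ)/2 = (31 ± 7)/2,
  λ_1 = 19,  λ_2 = 12.

Step 4 — unit eigenvector for λ_1: Sigma is diagonal, so its eigenvectors are the coordinate axes. λ_1 = 19 is the diagonal entry on the first coordinate axis, hence
  v_1 = (1, 0) (||v_1|| = 1).

λ_1 = 19,  λ_2 = 12;  v_1 ≈ (1, 0)


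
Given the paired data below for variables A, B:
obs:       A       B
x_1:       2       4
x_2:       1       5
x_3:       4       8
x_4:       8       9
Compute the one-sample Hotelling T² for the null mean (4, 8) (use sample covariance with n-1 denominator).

Step 1 — sample mean vector:
  mean(A) = (2 + 1 + 4 + 8) / 4 = 15/4 = 3.75
  mean(B) = (4 + 5 + 8 + 9) / 4 = 26/4 = 6.5
  x̄ = (3.75, 6.5),  deviation x̄ - mu_0 = (3.75, 6.5) - (4, 8) = (-0.25, -1.5).

Step 2 — sample covariance matrix, S[i,j] = (1/(n-1)) · Σ_k (x_{k,i} - mean_i) · (x_{k,j} - mean_j), divisor n-1 = 3:
  S[A,A] = ((-1.75)·(-1.75) + (-2.75)·(-2.75) + (0.25)·(0.25) + (4.25)·(4.25)) / 3 = 28.75/3 = 9.5833
  S[A,B] = ((-1.75)·(-2.5) + (-2.75)·(-1.5) + (0.25)·(1.5) + (4.25)·(2.5)) / 3 = 19.5/3 = 6.5
  S[B,B] = ((-2.5)·(-2.5) + (-1.5)·(-1.5) + (1.5)·(1.5) + (2.5)·(2.5)) / 3 = 17/3 = 5.6667
  S = [[9.5833, 6.5],
 [6.5, 5.6667]].

Step 3 — invert S. det(S) = 9.5833·5.6667 - (6.5)² = 12.0556.
  S^{-1} = (1/det) · [[d, -b], [-b, a]] = [[0.47, -0.5392],
 [-0.5392, 0.7949]].

Step 4 — quadratic form (x̄ - mu_0)^T · S^{-1} · (x̄ - mu_0):
  S^{-1} · (x̄ - mu_0) = (0.6912, -1.0576),
  (x̄ - mu_0)^T · [...] = (-0.25)·(0.6912) + (-1.5)·(-1.0576) = 1.4136.

Step 5 — scale by n: T² = 4 · 1.4136 = 5.6544.

T² ≈ 5.6544


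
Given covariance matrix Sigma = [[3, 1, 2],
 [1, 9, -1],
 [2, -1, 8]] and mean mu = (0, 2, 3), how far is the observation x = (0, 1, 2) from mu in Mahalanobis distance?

Step 1 — centre the observation: (x - mu) = (0, -1, -1).

Step 2 — invert Sigma (cofactor / det for 3×3, or solve directly):
  Sigma^{-1} = [[0.4303, -0.0606, -0.1152],
 [-0.0606, 0.1212, 0.0303],
 [-0.1152, 0.0303, 0.1576]].

Step 3 — form the quadratic (x - mu)^T · Sigma^{-1} · (x - mu):
  Sigma^{-1} · (x - mu) = (0.1758, -0.1515, -0.1879).
  (x - mu)^T · [Sigma^{-1} · (x - mu)] = (0)·(0.1758) + (-1)·(-0.1515) + (-1)·(-0.1879) = 0.3394.

Step 4 — take square root: d = √(0.3394) ≈ 0.5826.

d(x, mu) = √(0.3394) ≈ 0.5826


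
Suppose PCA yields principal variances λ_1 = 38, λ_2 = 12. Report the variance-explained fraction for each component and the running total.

Step 1 — total variance = trace(Sigma) = Σ λ_i = 38 + 12 = 50.

Step 2 — fraction explained by component i = λ_i / Σ λ:
  PC1: 38/50 = 0.76
  PC2: 12/50 = 0.24

Step 3 — cumulative fraction after k components = (λ_1 + ... + λ_k) / Σ λ:
  k = 1: 38/50 = 0.76
  k = 2: (38 + 12)/50 = 50/50 = 1

Summary (fraction, with percent):

explained: PC1 0.76 (76%), PC2 0.24 (24%);  cumulative: 0.76, 1


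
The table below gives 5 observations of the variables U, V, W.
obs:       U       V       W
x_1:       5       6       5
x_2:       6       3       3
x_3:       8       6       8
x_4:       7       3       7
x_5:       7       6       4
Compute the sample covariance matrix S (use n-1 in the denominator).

Step 1 — column means:
  mean(U) = (5 + 6 + 8 + 7 + 7) / 5 = 33/5 = 6.6
  mean(V) = (6 + 3 + 6 + 3 + 6) / 5 = 24/5 = 4.8
  mean(W) = (5 + 3 + 8 + 7 + 4) / 5 = 27/5 = 5.4

Step 2 — sample covariance S[i,j] = (1/(n-1)) · Σ_k (x_{k,i} - mean_i) · (x_{k,j} - mean_j), with n-1 = 4.
  S[U,U] = ((-1.6)·(-1.6) + (-0.6)·(-0.6) + (1.4)·(1.4) + (0.4)·(0.4) + (0.4)·(0.4)) / 4 = 5.2/4 = 1.3
  S[U,V] = ((-1.6)·(1.2) + (-0.6)·(-1.8) + (1.4)·(1.2) + (0.4)·(-1.8) + (0.4)·(1.2)) / 4 = 0.6/4 = 0.15
  S[U,W] = ((-1.6)·(-0.4) + (-0.6)·(-2.4) + (1.4)·(2.6) + (0.4)·(1.6) + (0.4)·(-1.4)) / 4 = 5.8/4 = 1.45
  S[V,V] = ((1.2)·(1.2) + (-1.8)·(-1.8) + (1.2)·(1.2) + (-1.8)·(-1.8) + (1.2)·(1.2)) / 4 = 10.8/4 = 2.7
  S[V,W] = ((1.2)·(-0.4) + (-1.8)·(-2.4) + (1.2)·(2.6) + (-1.8)·(1.6) + (1.2)·(-1.4)) / 4 = 2.4/4 = 0.6
  S[W,W] = ((-0.4)·(-0.4) + (-2.4)·(-2.4) + (2.6)·(2.6) + (1.6)·(1.6) + (-1.4)·(-1.4)) / 4 = 17.2/4 = 4.3

S is symmetric (S[j,i] = S[i,j]). Assembling:

S = [[1.3, 0.15, 1.45],
 [0.15, 2.7, 0.6],
 [1.45, 0.6, 4.3]]


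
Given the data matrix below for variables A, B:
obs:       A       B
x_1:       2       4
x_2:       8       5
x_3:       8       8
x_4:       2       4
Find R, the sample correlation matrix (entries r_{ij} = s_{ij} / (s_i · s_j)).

Step 1 — column means:
  mean(A) = (2 + 8 + 8 + 2) / 4 = 20/4 = 5
  mean(B) = (4 + 5 + 8 + 4) / 4 = 21/4 = 5.25

Step 2 — sample variances and covariances s[i,j] = (1/(n-1)) · Σ_k (x_{k,i} - mean_i) · (x_{k,j} - mean_j), with n-1 = 3:
  s[A,A] = ((-3)·(-3) + (3)·(3) + (3)·(3) + (-3)·(-3)) / 3 = 36/3 = 12
  s[A,B] = ((-3)·(-1.25) + (3)·(-0.25) + (3)·(2.75) + (-3)·(-1.25)) / 3 = 15/3 = 5
  s[B,B] = ((-1.25)·(-1.25) + (-0.25)·(-0.25) + (2.75)·(2.75) + (-1.25)·(-1.25)) / 3 = 10.75/3 = 3.5833
  Sample standard deviations s_i = √(s[i,i]):
  s(A) = √(12) = 3.4641
  s(B) = √(3.5833) = 1.893

Step 3 — r_{ij} = s_{ij} / (s_i · s_j):
  r[A,A] = 1 (diagonal).
  r[A,B] = 5 / (3.4641 · 1.893) = 5 / 6.5574 = 0.7625
  r[B,B] = 1 (diagonal).

R is symmetric with unit diagonal. Assembling:

R = [[1, 0.7625],
 [0.7625, 1]]


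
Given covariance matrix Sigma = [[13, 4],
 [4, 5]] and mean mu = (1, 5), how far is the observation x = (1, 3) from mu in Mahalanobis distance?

Step 1 — centre the observation: (x - mu) = (0, -2).

Step 2 — invert Sigma. det(Sigma) = 13·5 - (4)² = 49.
  Sigma^{-1} = (1/det) · [[d, -b], [-b, a]] = [[0.102, -0.0816],
 [-0.0816, 0.2653]].

Step 3 — form the quadratic (x - mu)^T · Sigma^{-1} · (x - mu):
  Sigma^{-1} · (x - mu) = (0.1633, -0.5306).
  (x - mu)^T · [Sigma^{-1} · (x - mu)] = (0)·(0.1633) + (-2)·(-0.5306) = 1.0612.

Step 4 — take square root: d = √(1.0612) ≈ 1.0302.

d(x, mu) = √(1.0612) ≈ 1.0302


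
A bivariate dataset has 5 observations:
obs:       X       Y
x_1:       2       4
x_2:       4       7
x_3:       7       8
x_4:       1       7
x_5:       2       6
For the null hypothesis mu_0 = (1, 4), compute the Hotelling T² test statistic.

Step 1 — sample mean vector:
  mean(X) = (2 + 4 + 7 + 1 + 2) / 5 = 16/5 = 3.2
  mean(Y) = (4 + 7 + 8 + 7 + 6) / 5 = 32/5 = 6.4
  x̄ = (3.2, 6.4),  deviation x̄ - mu_0 = (3.2, 6.4) - (1, 4) = (2.2, 2.4).

Step 2 — sample covariance matrix, S[i,j] = (1/(n-1)) · Σ_k (x_{k,i} - mean_i) · (x_{k,j} - mean_j), divisor n-1 = 4:
  S[X,X] = ((-1.2)·(-1.2) + (0.8)·(0.8) + (3.8)·(3.8) + (-2.2)·(-2.2) + (-1.2)·(-1.2)) / 4 = 22.8/4 = 5.7
  S[X,Y] = ((-1.2)·(-2.4) + (0.8)·(0.6) + (3.8)·(1.6) + (-2.2)·(0.6) + (-1.2)·(-0.4)) / 4 = 8.6/4 = 2.15
  S[Y,Y] = ((-2.4)·(-2.4) + (0.6)·(0.6) + (1.6)·(1.6) + (0.6)·(0.6) + (-0.4)·(-0.4)) / 4 = 9.2/4 = 2.3
  S = [[5.7, 2.15],
 [2.15, 2.3]].

Step 3 — invert S. det(S) = 5.7·2.3 - (2.15)² = 8.4875.
  S^{-1} = (1/det) · [[d, -b], [-b, a]] = [[0.271, -0.2533],
 [-0.2533, 0.6716]].

Step 4 — quadratic form (x̄ - mu_0)^T · S^{-1} · (x̄ - mu_0):
  S^{-1} · (x̄ - mu_0) = (-0.0118, 1.0545),
  (x̄ - mu_0)^T · [...] = (2.2)·(-0.0118) + (2.4)·(1.0545) = 2.5049.

Step 5 — scale by n: T² = 5 · 2.5049 = 12.5243.

T² ≈ 12.5243


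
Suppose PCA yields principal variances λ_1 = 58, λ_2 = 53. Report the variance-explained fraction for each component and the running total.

Step 1 — total variance = trace(Sigma) = Σ λ_i = 58 + 53 = 111.

Step 2 — fraction explained by component i = λ_i / Σ λ:
  PC1: 58/111 = 0.5225
  PC2: 53/111 = 0.4775

Step 3 — cumulative fraction after k components = (λ_1 + ... + λ_k) / Σ λ:
  k = 1: 58/111 = 0.5225
  k = 2: (58 + 53)/111 = 111/111 = 1

Summary (fraction, with percent):

explained: PC1 0.5225 (52.25%), PC2 0.4775 (47.75%);  cumulative: 0.5225, 1


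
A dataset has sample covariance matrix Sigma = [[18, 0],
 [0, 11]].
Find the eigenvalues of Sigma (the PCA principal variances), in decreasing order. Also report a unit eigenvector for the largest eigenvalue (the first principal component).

Step 1 — characteristic polynomial of 2×2 Sigma:
  det(Sigma - λI) = λ² - trace · λ + det = 0.
  trace = 18 + 11 = 29, det = 18·11 - (0)² = 198.
Step 2 — discriminant:
  Δ = trace² - 4·det = 841 - 792 = 49.
Step 3 — eigenvalues:
  λ = (trace ± √Δ)/2 = (29 ± 7)/2,
  λ_1 = 18,  λ_2 = 11.

Step 4 — unit eigenvector for λ_1: Sigma is diagonal, so its eigenvectors are the coordinate axes. λ_1 = 18 is the diagonal entry on the first coordinate axis, hence
  v_1 = (1, 0) (||v_1|| = 1).

λ_1 = 18,  λ_2 = 11;  v_1 ≈ (1, 0)


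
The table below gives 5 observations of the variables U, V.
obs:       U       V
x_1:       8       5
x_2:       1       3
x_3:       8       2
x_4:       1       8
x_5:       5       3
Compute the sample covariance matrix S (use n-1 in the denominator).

Step 1 — column means:
  mean(U) = (8 + 1 + 8 + 1 + 5) / 5 = 23/5 = 4.6
  mean(V) = (5 + 3 + 2 + 8 + 3) / 5 = 21/5 = 4.2

Step 2 — sample covariance S[i,j] = (1/(n-1)) · Σ_k (x_{k,i} - mean_i) · (x_{k,j} - mean_j), with n-1 = 4.
  S[U,U] = ((3.4)·(3.4) + (-3.6)·(-3.6) + (3.4)·(3.4) + (-3.6)·(-3.6) + (0.4)·(0.4)) / 4 = 49.2/4 = 12.3
  S[U,V] = ((3.4)·(0.8) + (-3.6)·(-1.2) + (3.4)·(-2.2) + (-3.6)·(3.8) + (0.4)·(-1.2)) / 4 = -14.6/4 = -3.65
  S[V,V] = ((0.8)·(0.8) + (-1.2)·(-1.2) + (-2.2)·(-2.2) + (3.8)·(3.8) + (-1.2)·(-1.2)) / 4 = 22.8/4 = 5.7

S is symmetric (S[j,i] = S[i,j]). Assembling:

S = [[12.3, -3.65],
 [-3.65, 5.7]]


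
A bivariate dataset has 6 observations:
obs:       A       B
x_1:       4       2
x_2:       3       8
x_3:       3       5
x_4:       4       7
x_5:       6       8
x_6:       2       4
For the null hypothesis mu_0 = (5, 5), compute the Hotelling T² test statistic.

Step 1 — sample mean vector:
  mean(A) = (4 + 3 + 3 + 4 + 6 + 2) / 6 = 22/6 = 3.6667
  mean(B) = (2 + 8 + 5 + 7 + 8 + 4) / 6 = 34/6 = 5.6667
  x̄ = (3.6667, 5.6667),  deviation x̄ - mu_0 = (3.6667, 5.6667) - (5, 5) = (-1.3333, 0.6667).

Step 2 — sample covariance matrix, S[i,j] = (1/(n-1)) · Σ_k (x_{k,i} - mean_i) · (x_{k,j} - mean_j), divisor n-1 = 5:
  S[A,A] = ((0.3333)·(0.3333) + (-0.6667)·(-0.6667) + (-0.6667)·(-0.6667) + (0.3333)·(0.3333) + (2.3333)·(2.3333) + (-1.6667)·(-1.6667)) / 5 = 9.3333/5 = 1.8667
  S[A,B] = ((0.3333)·(-3.6667) + (-0.6667)·(2.3333) + (-0.6667)·(-0.6667) + (0.3333)·(1.3333) + (2.3333)·(2.3333) + (-1.6667)·(-1.6667)) / 5 = 6.3333/5 = 1.2667
  S[B,B] = ((-3.6667)·(-3.6667) + (2.3333)·(2.3333) + (-0.6667)·(-0.6667) + (1.3333)·(1.3333) + (2.3333)·(2.3333) + (-1.6667)·(-1.6667)) / 5 = 29.3333/5 = 5.8667
  S = [[1.8667, 1.2667],
 [1.2667, 5.8667]].

Step 3 — invert S. det(S) = 1.8667·5.8667 - (1.2667)² = 9.3467.
  S^{-1} = (1/det) · [[d, -b], [-b, a]] = [[0.6277, -0.1355],
 [-0.1355, 0.1997]].

Step 4 — quadratic form (x̄ - mu_0)^T · S^{-1} · (x̄ - mu_0):
  S^{-1} · (x̄ - mu_0) = (-0.9272, 0.3138),
  (x̄ - mu_0)^T · [...] = (-1.3333)·(-0.9272) + (0.6667)·(0.3138) = 1.4456.

Step 5 — scale by n: T² = 6 · 1.4456 = 8.6733.

T² ≈ 8.6733


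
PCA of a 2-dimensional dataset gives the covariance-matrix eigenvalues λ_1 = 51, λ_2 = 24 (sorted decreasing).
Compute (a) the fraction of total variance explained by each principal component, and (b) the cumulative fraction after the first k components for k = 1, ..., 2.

Step 1 — total variance = trace(Sigma) = Σ λ_i = 51 + 24 = 75.

Step 2 — fraction explained by component i = λ_i / Σ λ:
  PC1: 51/75 = 0.68
  PC2: 24/75 = 0.32

Step 3 — cumulative fraction after k components = (λ_1 + ... + λ_k) / Σ λ:
  k = 1: 51/75 = 0.68
  k = 2: (51 + 24)/75 = 75/75 = 1

Summary (fraction, with percent):

explained: PC1 0.68 (68%), PC2 0.32 (32%);  cumulative: 0.68, 1


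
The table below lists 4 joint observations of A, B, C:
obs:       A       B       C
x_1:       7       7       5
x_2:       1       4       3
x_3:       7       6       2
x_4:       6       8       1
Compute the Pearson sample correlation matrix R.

Step 1 — column means:
  mean(A) = (7 + 1 + 7 + 6) / 4 = 21/4 = 5.25
  mean(B) = (7 + 4 + 6 + 8) / 4 = 25/4 = 6.25
  mean(C) = (5 + 3 + 2 + 1) / 4 = 11/4 = 2.75

Step 2 — sample variances and covariances s[i,j] = (1/(n-1)) · Σ_k (x_{k,i} - mean_i) · (x_{k,j} - mean_j), with n-1 = 3:
  s[A,A] = ((1.75)·(1.75) + (-4.25)·(-4.25) + (1.75)·(1.75) + (0.75)·(0.75)) / 3 = 24.75/3 = 8.25
  s[A,B] = ((1.75)·(0.75) + (-4.25)·(-2.25) + (1.75)·(-0.25) + (0.75)·(1.75)) / 3 = 11.75/3 = 3.9167
  s[A,C] = ((1.75)·(2.25) + (-4.25)·(0.25) + (1.75)·(-0.75) + (0.75)·(-1.75)) / 3 = 0.25/3 = 0.0833
  s[B,B] = ((0.75)·(0.75) + (-2.25)·(-2.25) + (-0.25)·(-0.25) + (1.75)·(1.75)) / 3 = 8.75/3 = 2.9167
  s[B,C] = ((0.75)·(2.25) + (-2.25)·(0.25) + (-0.25)·(-0.75) + (1.75)·(-1.75)) / 3 = -1.75/3 = -0.5833
  s[C,C] = ((2.25)·(2.25) + (0.25)·(0.25) + (-0.75)·(-0.75) + (-1.75)·(-1.75)) / 3 = 8.75/3 = 2.9167
  Sample standard deviations s_i = √(s[i,i]):
  s(A) = √(8.25) = 2.8723
  s(B) = √(2.9167) = 1.7078
  s(C) = √(2.9167) = 1.7078

Step 3 — r_{ij} = s_{ij} / (s_i · s_j):
  r[A,A] = 1 (diagonal).
  r[A,B] = 3.9167 / (2.8723 · 1.7078) = 3.9167 / 4.9054 = 0.7984
  r[A,C] = 0.0833 / (2.8723 · 1.7078) = 0.0833 / 4.9054 = 0.017
  r[B,B] = 1 (diagonal).
  r[B,C] = -0.5833 / (1.7078 · 1.7078) = -0.5833 / 2.9167 = -0.2
  r[C,C] = 1 (diagonal).

R is symmetric with unit diagonal. Assembling:

R = [[1, 0.7984, 0.017],
 [0.7984, 1, -0.2],
 [0.017, -0.2, 1]]


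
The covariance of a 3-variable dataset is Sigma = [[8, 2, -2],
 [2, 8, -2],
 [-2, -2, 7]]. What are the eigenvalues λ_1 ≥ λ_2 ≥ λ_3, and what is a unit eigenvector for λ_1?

Step 1 — characteristic polynomial p(λ) = det(λI - Sigma) = λ³ - tr·λ² + c_1·λ - det, where tr = trace, c_1 = sum of the principal 2×2 minors, det = det(Sigma):
  tr = 8 + 8 + 7 = 23,
  c_1 = (8·8 - (2)²) + (8·7 - (-2)²) + (8·7 - (-2)²) = 60 + 52 + 52 = 164,
  det = 8·(8·7 - (-2)²) - (2)·((2)·7 - (-2)·(-2)) + (-2)·((2)·(-2) - 8·(-2)) = 8·(52) - (2)·(10) + (-2)·(12) = 372.
  So p(λ) = λ³ - 23λ² + 164λ - 372.
Step 2 — look for an integer root (rational root theorem: any rational root is an integer divisor of 372). Testing λ = 6:
  p(6) = 216 - 828 + 984 - 372 = 0  ✓
  Dividing out (λ - 6): p(λ) = (λ - 6)(λ² - 17λ + 62).
Step 3 — remaining eigenvalues from the quadratic λ² - 17λ + 62 = 0:
  Δ = 17² - 4·62 = 289 - 248 = 41,  λ = (17 ± √41)/2 = (17 ± 6.4031)/2 ≈ 11.7016 or 5.2984.
  Sorted: λ_1 = 11.7016,  λ_2 = 6,  λ_3 = 5.2984  (check: sum = 23 = tr ✓).

Step 4 — unit eigenvector for λ_1 ≈ 11.7016: v spans the null space of (Sigma - λ_1 I), whose rows are
  r_1 = (-3.7016, 2, -2),  r_2 = (2, -3.7016, -2),  r_3 = (-2, -2, -4.7016).
  v is orthogonal to every row, so take v ∝ r_1 × r_2 = ((2)·(-2) - (-2)·(-3.7016), (-2)·(2) - (-3.7016)·(-2), (-3.7016)·(-3.7016) - (2)·(2)) ≈ (-11.4031, -11.4031, 9.7016).
  Rescale (multiply by -1 so the first nonzero entry is positive): u = (11.4031, 11.4031, -9.7016).
  ||u|| = √((11.4031)² + (11.4031)² + (-9.7016)²) = √(354.1828) ≈ 18.8197,  v_1 = u/||u|| ≈ (0.6059, 0.6059, -0.5155) (||v_1|| = 1).

λ_1 = 11.7016,  λ_2 = 6,  λ_3 = 5.2984;  v_1 ≈ (0.6059, 0.6059, -0.5155)


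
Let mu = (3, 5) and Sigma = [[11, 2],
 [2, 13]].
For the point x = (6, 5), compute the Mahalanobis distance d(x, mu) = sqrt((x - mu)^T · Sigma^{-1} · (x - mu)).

Step 1 — centre the observation: (x - mu) = (3, 0).

Step 2 — invert Sigma. det(Sigma) = 11·13 - (2)² = 139.
  Sigma^{-1} = (1/det) · [[d, -b], [-b, a]] = [[0.0935, -0.0144],
 [-0.0144, 0.0791]].

Step 3 — form the quadratic (x - mu)^T · Sigma^{-1} · (x - mu):
  Sigma^{-1} · (x - mu) = (0.2806, -0.0432).
  (x - mu)^T · [Sigma^{-1} · (x - mu)] = (3)·(0.2806) + (0)·(-0.0432) = 0.8417.

Step 4 — take square root: d = √(0.8417) ≈ 0.9175.

d(x, mu) = √(0.8417) ≈ 0.9175


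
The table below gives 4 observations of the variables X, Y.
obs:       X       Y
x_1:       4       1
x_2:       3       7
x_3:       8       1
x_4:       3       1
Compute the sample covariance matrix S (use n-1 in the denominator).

Step 1 — column means:
  mean(X) = (4 + 3 + 8 + 3) / 4 = 18/4 = 4.5
  mean(Y) = (1 + 7 + 1 + 1) / 4 = 10/4 = 2.5

Step 2 — sample covariance S[i,j] = (1/(n-1)) · Σ_k (x_{k,i} - mean_i) · (x_{k,j} - mean_j), with n-1 = 3.
  S[X,X] = ((-0.5)·(-0.5) + (-1.5)·(-1.5) + (3.5)·(3.5) + (-1.5)·(-1.5)) / 3 = 17/3 = 5.6667
  S[X,Y] = ((-0.5)·(-1.5) + (-1.5)·(4.5) + (3.5)·(-1.5) + (-1.5)·(-1.5)) / 3 = -9/3 = -3
  S[Y,Y] = ((-1.5)·(-1.5) + (4.5)·(4.5) + (-1.5)·(-1.5) + (-1.5)·(-1.5)) / 3 = 27/3 = 9

S is symmetric (S[j,i] = S[i,j]). Assembling:

S = [[5.6667, -3],
 [-3, 9]]


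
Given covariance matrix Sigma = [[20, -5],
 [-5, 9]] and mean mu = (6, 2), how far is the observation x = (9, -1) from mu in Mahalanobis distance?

Step 1 — centre the observation: (x - mu) = (3, -3).

Step 2 — invert Sigma. det(Sigma) = 20·9 - (-5)² = 155.
  Sigma^{-1} = (1/det) · [[d, -b], [-b, a]] = [[0.0581, 0.0323],
 [0.0323, 0.129]].

Step 3 — form the quadratic (x - mu)^T · Sigma^{-1} · (x - mu):
  Sigma^{-1} · (x - mu) = (0.0774, -0.2903).
  (x - mu)^T · [Sigma^{-1} · (x - mu)] = (3)·(0.0774) + (-3)·(-0.2903) = 1.1032.

Step 4 — take square root: d = √(1.1032) ≈ 1.0503.

d(x, mu) = √(1.1032) ≈ 1.0503


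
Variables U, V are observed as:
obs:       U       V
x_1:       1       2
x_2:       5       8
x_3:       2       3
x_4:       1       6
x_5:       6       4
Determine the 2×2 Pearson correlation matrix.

Step 1 — column means:
  mean(U) = (1 + 5 + 2 + 1 + 6) / 5 = 15/5 = 3
  mean(V) = (2 + 8 + 3 + 6 + 4) / 5 = 23/5 = 4.6

Step 2 — sample variances and covariances s[i,j] = (1/(n-1)) · Σ_k (x_{k,i} - mean_i) · (x_{k,j} - mean_j), with n-1 = 4:
  s[U,U] = ((-2)·(-2) + (2)·(2) + (-1)·(-1) + (-2)·(-2) + (3)·(3)) / 4 = 22/4 = 5.5
  s[U,V] = ((-2)·(-2.6) + (2)·(3.4) + (-1)·(-1.6) + (-2)·(1.4) + (3)·(-0.6)) / 4 = 9/4 = 2.25
  s[V,V] = ((-2.6)·(-2.6) + (3.4)·(3.4) + (-1.6)·(-1.6) + (1.4)·(1.4) + (-0.6)·(-0.6)) / 4 = 23.2/4 = 5.8
  Sample standard deviations s_i = √(s[i,i]):
  s(U) = √(5.5) = 2.3452
  s(V) = √(5.8) = 2.4083

Step 3 — r_{ij} = s_{ij} / (s_i · s_j):
  r[U,U] = 1 (diagonal).
  r[U,V] = 2.25 / (2.3452 · 2.4083) = 2.25 / 5.648 = 0.3984
  r[V,V] = 1 (diagonal).

R is symmetric with unit diagonal. Assembling:

R = [[1, 0.3984],
 [0.3984, 1]]


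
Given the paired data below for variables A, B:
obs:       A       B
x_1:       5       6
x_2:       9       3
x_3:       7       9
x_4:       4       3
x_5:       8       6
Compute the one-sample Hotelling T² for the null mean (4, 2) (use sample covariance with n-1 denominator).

Step 1 — sample mean vector:
  mean(A) = (5 + 9 + 7 + 4 + 8) / 5 = 33/5 = 6.6
  mean(B) = (6 + 3 + 9 + 3 + 6) / 5 = 27/5 = 5.4
  x̄ = (6.6, 5.4),  deviation x̄ - mu_0 = (6.6, 5.4) - (4, 2) = (2.6, 3.4).

Step 2 — sample covariance matrix, S[i,j] = (1/(n-1)) · Σ_k (x_{k,i} - mean_i) · (x_{k,j} - mean_j), divisor n-1 = 4:
  S[A,A] = ((-1.6)·(-1.6) + (2.4)·(2.4) + (0.4)·(0.4) + (-2.6)·(-2.6) + (1.4)·(1.4)) / 4 = 17.2/4 = 4.3
  S[A,B] = ((-1.6)·(0.6) + (2.4)·(-2.4) + (0.4)·(3.6) + (-2.6)·(-2.4) + (1.4)·(0.6)) / 4 = 1.8/4 = 0.45
  S[B,B] = ((0.6)·(0.6) + (-2.4)·(-2.4) + (3.6)·(3.6) + (-2.4)·(-2.4) + (0.6)·(0.6)) / 4 = 25.2/4 = 6.3
  S = [[4.3, 0.45],
 [0.45, 6.3]].

Step 3 — invert S. det(S) = 4.3·6.3 - (0.45)² = 26.8875.
  S^{-1} = (1/det) · [[d, -b], [-b, a]] = [[0.2343, -0.0167],
 [-0.0167, 0.1599]].

Step 4 — quadratic form (x̄ - mu_0)^T · S^{-1} · (x̄ - mu_0):
  S^{-1} · (x̄ - mu_0) = (0.5523, 0.5002),
  (x̄ - mu_0)^T · [...] = (2.6)·(0.5523) + (3.4)·(0.5002) = 3.1368.

Step 5 — scale by n: T² = 5 · 3.1368 = 15.6839.

T² ≈ 15.6839


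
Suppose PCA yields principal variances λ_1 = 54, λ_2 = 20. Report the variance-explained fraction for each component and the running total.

Step 1 — total variance = trace(Sigma) = Σ λ_i = 54 + 20 = 74.

Step 2 — fraction explained by component i = λ_i / Σ λ:
  PC1: 54/74 = 0.7297
  PC2: 20/74 = 0.2703

Step 3 — cumulative fraction after k components = (λ_1 + ... + λ_k) / Σ λ:
  k = 1: 54/74 = 0.7297
  k = 2: (54 + 20)/74 = 74/74 = 1

Summary (fraction, with percent):

explained: PC1 0.7297 (72.97%), PC2 0.2703 (27.03%);  cumulative: 0.7297, 1


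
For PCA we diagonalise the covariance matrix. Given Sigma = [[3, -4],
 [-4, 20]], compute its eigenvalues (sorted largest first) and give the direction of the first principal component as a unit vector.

Step 1 — characteristic polynomial of 2×2 Sigma:
  det(Sigma - λI) = λ² - trace · λ + det = 0.
  trace = 3 + 20 = 23, det = 3·20 - (-4)² = 44.
Step 2 — discriminant:
  Δ = trace² - 4·det = 529 - 176 = 353.
Step 3 — eigenvalues:
  λ = (trace ± √Δ)/2 = (23 ± 18.7883)/2,
  λ_1 = 20.8941,  λ_2 = 2.1059.

Step 4 — unit eigenvector for λ_1: solve (Sigma - λ_1 I)v = 0. First row:
  (3 - 20.8941)·v_x + (-4)·v_y = 0, i.e. (-17.8941)·v_x + (-4)·v_y = 0,
  so v ∝ (b, λ_1 - a) = (-4, 17.8941); multiply by -1 so the first entry is positive: u = (4, -17.8941).
  ||u|| = √((4)² + (-17.8941)²) = √(336.2005) ≈ 18.3358,
  v_1 = u/||u|| ≈ (0.2182, -0.9759) (||v_1|| = 1).

λ_1 = 20.8941,  λ_2 = 2.1059;  v_1 ≈ (0.2182, -0.9759)


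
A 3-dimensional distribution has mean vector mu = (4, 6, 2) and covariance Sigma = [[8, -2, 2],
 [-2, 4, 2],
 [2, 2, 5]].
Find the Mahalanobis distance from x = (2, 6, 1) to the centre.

Step 1 — centre the observation: (x - mu) = (-2, 0, -1).

Step 2 — invert Sigma (cofactor / det for 3×3, or solve directly):
  Sigma^{-1} = [[0.2105, 0.1842, -0.1579],
 [0.1842, 0.4737, -0.2632],
 [-0.1579, -0.2632, 0.3684]].

Step 3 — form the quadratic (x - mu)^T · Sigma^{-1} · (x - mu):
  Sigma^{-1} · (x - mu) = (-0.2632, -0.1053, -0.0526).
  (x - mu)^T · [Sigma^{-1} · (x - mu)] = (-2)·(-0.2632) + (0)·(-0.1053) + (-1)·(-0.0526) = 0.5789.

Step 4 — take square root: d = √(0.5789) ≈ 0.7609.

d(x, mu) = √(0.5789) ≈ 0.7609


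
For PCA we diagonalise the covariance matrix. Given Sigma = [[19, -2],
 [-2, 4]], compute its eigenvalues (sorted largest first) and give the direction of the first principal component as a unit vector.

Step 1 — characteristic polynomial of 2×2 Sigma:
  det(Sigma - λI) = λ² - trace · λ + det = 0.
  trace = 19 + 4 = 23, det = 19·4 - (-2)² = 72.
Step 2 — discriminant:
  Δ = trace² - 4·det = 529 - 288 = 241.
Step 3 — eigenvalues:
  λ = (trace ± √Δ)/2 = (23 ± 15.5242)/2,
  λ_1 = 19.2621,  λ_2 = 3.7379.

Step 4 — unit eigenvector for λ_1: solve (Sigma - λ_1 I)v = 0. First row:
  (19 - 19.2621)·v_x + (-2)·v_y = 0, i.e. (-0.2621)·v_x + (-2)·v_y = 0,
  so v ∝ (b, λ_1 - a) = (-2, 0.2621); multiply by -1 so the first entry is positive: u = (2, -0.2621).
  ||u|| = √((2)² + (-0.2621)²) = √(4.0687) ≈ 2.0171,
  v_1 = u/||u|| ≈ (0.9915, -0.1299) (||v_1|| = 1).

λ_1 = 19.2621,  λ_2 = 3.7379;  v_1 ≈ (0.9915, -0.1299)


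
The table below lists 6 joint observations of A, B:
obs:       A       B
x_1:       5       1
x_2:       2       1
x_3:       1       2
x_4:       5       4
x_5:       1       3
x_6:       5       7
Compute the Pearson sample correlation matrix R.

Step 1 — column means:
  mean(A) = (5 + 2 + 1 + 5 + 1 + 5) / 6 = 19/6 = 3.1667
  mean(B) = (1 + 1 + 2 + 4 + 3 + 7) / 6 = 18/6 = 3

Step 2 — sample variances and covariances s[i,j] = (1/(n-1)) · Σ_k (x_{k,i} - mean_i) · (x_{k,j} - mean_j), with n-1 = 5:
  s[A,A] = ((1.8333)·(1.8333) + (-1.1667)·(-1.1667) + (-2.1667)·(-2.1667) + (1.8333)·(1.8333) + (-2.1667)·(-2.1667) + (1.8333)·(1.8333)) / 5 = 20.8333/5 = 4.1667
  s[A,B] = ((1.8333)·(-2) + (-1.1667)·(-2) + (-2.1667)·(-1) + (1.8333)·(1) + (-2.1667)·(0) + (1.8333)·(4)) / 5 = 10/5 = 2
  s[B,B] = ((-2)·(-2) + (-2)·(-2) + (-1)·(-1) + (1)·(1) + (0)·(0) + (4)·(4)) / 5 = 26/5 = 5.2
  Sample standard deviations s_i = √(s[i,i]):
  s(A) = √(4.1667) = 2.0412
  s(B) = √(5.2) = 2.2804

Step 3 — r_{ij} = s_{ij} / (s_i · s_j):
  r[A,A] = 1 (diagonal).
  r[A,B] = 2 / (2.0412 · 2.2804) = 2 / 4.6547 = 0.4297
  r[B,B] = 1 (diagonal).

R is symmetric with unit diagonal. Assembling:

R = [[1, 0.4297],
 [0.4297, 1]]


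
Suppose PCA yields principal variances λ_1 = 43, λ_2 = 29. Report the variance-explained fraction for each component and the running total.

Step 1 — total variance = trace(Sigma) = Σ λ_i = 43 + 29 = 72.

Step 2 — fraction explained by component i = λ_i / Σ λ:
  PC1: 43/72 = 0.5972
  PC2: 29/72 = 0.4028

Step 3 — cumulative fraction after k components = (λ_1 + ... + λ_k) / Σ λ:
  k = 1: 43/72 = 0.5972
  k = 2: (43 + 29)/72 = 72/72 = 1

Summary (fraction, with percent):

explained: PC1 0.5972 (59.72%), PC2 0.4028 (40.28%);  cumulative: 0.5972, 1


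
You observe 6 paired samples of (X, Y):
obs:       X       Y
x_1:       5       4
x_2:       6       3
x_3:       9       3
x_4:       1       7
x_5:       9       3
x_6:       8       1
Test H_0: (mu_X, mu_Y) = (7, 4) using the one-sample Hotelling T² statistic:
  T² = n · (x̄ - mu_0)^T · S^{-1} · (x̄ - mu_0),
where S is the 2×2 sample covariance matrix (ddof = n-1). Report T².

Step 1 — sample mean vector:
  mean(X) = (5 + 6 + 9 + 1 + 9 + 8) / 6 = 38/6 = 6.3333
  mean(Y) = (4 + 3 + 3 + 7 + 3 + 1) / 6 = 21/6 = 3.5
  x̄ = (6.3333, 3.5),  deviation x̄ - mu_0 = (6.3333, 3.5) - (7, 4) = (-0.6667, -0.5).

Step 2 — sample covariance matrix, S[i,j] = (1/(n-1)) · Σ_k (x_{k,i} - mean_i) · (x_{k,j} - mean_j), divisor n-1 = 5:
  S[X,X] = ((-1.3333)·(-1.3333) + (-0.3333)·(-0.3333) + (2.6667)·(2.6667) + (-5.3333)·(-5.3333) + (2.6667)·(2.6667) + (1.6667)·(1.6667)) / 5 = 47.3333/5 = 9.4667
  S[X,Y] = ((-1.3333)·(0.5) + (-0.3333)·(-0.5) + (2.6667)·(-0.5) + (-5.3333)·(3.5) + (2.6667)·(-0.5) + (1.6667)·(-2.5)) / 5 = -26/5 = -5.2
  S[Y,Y] = ((0.5)·(0.5) + (-0.5)·(-0.5) + (-0.5)·(-0.5) + (3.5)·(3.5) + (-0.5)·(-0.5) + (-2.5)·(-2.5)) / 5 = 19.5/5 = 3.9
  S = [[9.4667, -5.2],
 [-5.2, 3.9]].

Step 3 — invert S. det(S) = 9.4667·3.9 - (-5.2)² = 9.88.
  S^{-1} = (1/det) · [[d, -b], [-b, a]] = [[0.3947, 0.5263],
 [0.5263, 0.9582]].

Step 4 — quadratic form (x̄ - mu_0)^T · S^{-1} · (x̄ - mu_0):
  S^{-1} · (x̄ - mu_0) = (-0.5263, -0.83),
  (x̄ - mu_0)^T · [...] = (-0.6667)·(-0.5263) + (-0.5)·(-0.83) = 0.7659.

Step 5 — scale by n: T² = 6 · 0.7659 = 4.5951.

T² ≈ 4.5951


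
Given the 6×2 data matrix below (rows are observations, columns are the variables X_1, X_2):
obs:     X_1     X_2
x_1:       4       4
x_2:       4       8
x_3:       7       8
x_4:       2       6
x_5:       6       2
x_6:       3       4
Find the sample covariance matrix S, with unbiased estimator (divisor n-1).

Step 1 — column means:
  mean(X_1) = (4 + 4 + 7 + 2 + 6 + 3) / 6 = 26/6 = 4.3333
  mean(X_2) = (4 + 8 + 8 + 6 + 2 + 4) / 6 = 32/6 = 5.3333

Step 2 — sample covariance S[i,j] = (1/(n-1)) · Σ_k (x_{k,i} - mean_i) · (x_{k,j} - mean_j), with n-1 = 5.
  S[X_1,X_1] = ((-0.3333)·(-0.3333) + (-0.3333)·(-0.3333) + (2.6667)·(2.6667) + (-2.3333)·(-2.3333) + (1.6667)·(1.6667) + (-1.3333)·(-1.3333)) / 5 = 17.3333/5 = 3.4667
  S[X_1,X_2] = ((-0.3333)·(-1.3333) + (-0.3333)·(2.6667) + (2.6667)·(2.6667) + (-2.3333)·(0.6667) + (1.6667)·(-3.3333) + (-1.3333)·(-1.3333)) / 5 = 1.3333/5 = 0.2667
  S[X_2,X_2] = ((-1.3333)·(-1.3333) + (2.6667)·(2.6667) + (2.6667)·(2.6667) + (0.6667)·(0.6667) + (-3.3333)·(-3.3333) + (-1.3333)·(-1.3333)) / 5 = 29.3333/5 = 5.8667

S is symmetric (S[j,i] = S[i,j]). Assembling:

S = [[3.4667, 0.2667],
 [0.2667, 5.8667]]


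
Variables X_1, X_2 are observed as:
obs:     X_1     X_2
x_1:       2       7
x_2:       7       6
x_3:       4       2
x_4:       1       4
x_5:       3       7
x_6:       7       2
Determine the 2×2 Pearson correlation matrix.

Step 1 — column means:
  mean(X_1) = (2 + 7 + 4 + 1 + 3 + 7) / 6 = 24/6 = 4
  mean(X_2) = (7 + 6 + 2 + 4 + 7 + 2) / 6 = 28/6 = 4.6667

Step 2 — sample variances and covariances s[i,j] = (1/(n-1)) · Σ_k (x_{k,i} - mean_i) · (x_{k,j} - mean_j), with n-1 = 5:
  s[X_1,X_1] = ((-2)·(-2) + (3)·(3) + (0)·(0) + (-3)·(-3) + (-1)·(-1) + (3)·(3)) / 5 = 32/5 = 6.4
  s[X_1,X_2] = ((-2)·(2.3333) + (3)·(1.3333) + (0)·(-2.6667) + (-3)·(-0.6667) + (-1)·(2.3333) + (3)·(-2.6667)) / 5 = -9/5 = -1.8
  s[X_2,X_2] = ((2.3333)·(2.3333) + (1.3333)·(1.3333) + (-2.6667)·(-2.6667) + (-0.6667)·(-0.6667) + (2.3333)·(2.3333) + (-2.6667)·(-2.6667)) / 5 = 27.3333/5 = 5.4667
  Sample standard deviations s_i = √(s[i,i]):
  s(X_1) = √(6.4) = 2.5298
  s(X_2) = √(5.4667) = 2.3381

Step 3 — r_{ij} = s_{ij} / (s_i · s_j):
  r[X_1,X_1] = 1 (diagonal).
  r[X_1,X_2] = -1.8 / (2.5298 · 2.3381) = -1.8 / 5.915 = -0.3043
  r[X_2,X_2] = 1 (diagonal).

R is symmetric with unit diagonal. Assembling:

R = [[1, -0.3043],
 [-0.3043, 1]]
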